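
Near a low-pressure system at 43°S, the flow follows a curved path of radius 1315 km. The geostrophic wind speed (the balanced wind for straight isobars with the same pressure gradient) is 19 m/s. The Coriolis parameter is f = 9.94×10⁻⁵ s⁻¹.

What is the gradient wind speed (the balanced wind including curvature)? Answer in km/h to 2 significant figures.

61 km/h

Around a low, centrifugal force acts outward with Coriolis, so pressure-gradient force balances both:
(1/ρ)|∂P/∂n| = fV + V²/R  →  V² + fR·V − fR·V_g = 0
With fR = 9.94×10⁻⁵ × 1315×10³ m = 131 m/s:
V = [−fR + √((fR)² + 4 fR V_g)]/2 = [−131 + √(131² + 4×131×19)]/2 = 16.8 m/s
Subgeostrophic (V < V_g = 19 m/s), as expected around a low.
Converting: 16.8 m/s × 3.6 = 61 km/h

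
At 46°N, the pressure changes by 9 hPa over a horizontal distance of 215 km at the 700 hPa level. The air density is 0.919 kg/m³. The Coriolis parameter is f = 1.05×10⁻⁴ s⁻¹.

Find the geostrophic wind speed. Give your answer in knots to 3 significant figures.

Pressure gradient: |∂P/∂n| = 900 Pa / 215000 m = 4.19×10⁻³ Pa/m
Geostrophic balance (pressure-gradient force = Coriolis force):
V_g = (1/(fρ)) |∂P/∂n| = 4.19×10⁻³ / (1.05×10⁻⁴ × 0.919) = 43.4 m/s
Converting: 43.4 m/s × 1.944 = 84.3 knots

84.3 knots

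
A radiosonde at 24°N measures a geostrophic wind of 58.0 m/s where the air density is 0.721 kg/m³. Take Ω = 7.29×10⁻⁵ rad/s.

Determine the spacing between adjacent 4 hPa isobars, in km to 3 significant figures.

Coriolis parameter at 24°N:
f = 2Ω sin φ = 2 × 7.29×10⁻⁵ × sin 24° = 5.93×10⁻⁵ s⁻¹
Geostrophic balance rearranged: |∂P/∂n| = f ρ V_g
|∂P/∂n| = 5.93×10⁻⁵ × 0.721 × 58.0 = 2.48×10⁻³ Pa/m
Isobar spacing: Δn = ΔP/|∂P/∂n| = 400 Pa / 2.48×10⁻³ Pa/m = 161297 m ≈ 161 km

161 km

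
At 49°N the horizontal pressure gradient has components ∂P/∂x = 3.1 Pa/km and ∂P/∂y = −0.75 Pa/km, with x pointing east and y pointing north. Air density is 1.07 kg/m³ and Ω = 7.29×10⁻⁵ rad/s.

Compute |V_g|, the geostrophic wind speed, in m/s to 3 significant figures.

Coriolis parameter at 49°N:
f = 2Ω sin φ = 2 × 7.29×10⁻⁵ × sin 49° = 1.10×10⁻⁴ s⁻¹
Component geostrophic relations (x east, y north):
u_g = −(1/(fρ)) ∂P/∂y,  v_g = (1/(fρ)) ∂P/∂x
u_g = −(−0.75×10⁻³)/(1.10×10⁻⁴ × 1.07) = 6.37 m/s;  v_g = (3.1×10⁻³)/(1.10×10⁻⁴ × 1.07) = 26.3 m/s
|V_g| = √(u_g² + v_g²) = 27.1 m/s

27.1 m/s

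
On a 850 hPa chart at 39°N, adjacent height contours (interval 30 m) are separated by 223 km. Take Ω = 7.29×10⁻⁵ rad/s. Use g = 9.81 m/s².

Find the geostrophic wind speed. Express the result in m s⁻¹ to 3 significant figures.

Coriolis parameter at 39°N:
f = 2Ω sin φ = 2 × 7.29×10⁻⁵ × sin 39° = 9.18×10⁻⁵ s⁻¹
Height gradient: |∂Z/∂n| = 30 m / 223000 m = 1.35×10⁻⁴
On a pressure surface, geostrophic balance gives V_g = (g/f)|∂Z/∂n|:
V_g = 9.81 × 1.35×10⁻⁴ / 9.18×10⁻⁵ = 14.4 m/s

14.4 m s⁻¹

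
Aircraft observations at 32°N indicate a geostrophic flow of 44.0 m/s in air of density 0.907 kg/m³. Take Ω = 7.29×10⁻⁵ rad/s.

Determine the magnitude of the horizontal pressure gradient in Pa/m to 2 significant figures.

3.1×10⁻³ Pa/m

Coriolis parameter at 32°N:
f = 2Ω sin φ = 2 × 7.29×10⁻⁵ × sin 32° = 7.73×10⁻⁵ s⁻¹
Geostrophic balance rearranged: |∂P/∂n| = f ρ V_g
|∂P/∂n| = 7.73×10⁻⁵ × 0.907 × 44.0 = 3.08×10⁻³ Pa/m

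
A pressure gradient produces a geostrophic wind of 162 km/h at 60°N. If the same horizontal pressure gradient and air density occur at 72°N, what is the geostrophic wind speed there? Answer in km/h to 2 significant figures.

With the same pressure gradient and density, V_g ∝ 1/f ∝ 1/sin φ.
V₂ = V₁ · sin φ₁ / sin φ₂ = 162 × sin 60° / sin 72°
V₂ = 162 × 0.8660/0.9511 = 150 km/h

150 km/h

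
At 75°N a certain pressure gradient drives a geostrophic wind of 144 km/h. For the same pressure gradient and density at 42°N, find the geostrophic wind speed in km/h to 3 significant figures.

208 km/h

With the same pressure gradient and density, V_g ∝ 1/f ∝ 1/sin φ.
V₂ = V₁ · sin φ₁ / sin φ₂ = 144 × sin 75° / sin 42°
V₂ = 144 × 0.9659/0.6691 = 208 km/h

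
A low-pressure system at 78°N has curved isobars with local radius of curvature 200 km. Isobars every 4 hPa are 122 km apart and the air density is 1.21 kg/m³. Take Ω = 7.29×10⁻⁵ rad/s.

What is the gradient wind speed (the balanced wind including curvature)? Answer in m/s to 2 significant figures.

Coriolis parameter at 78°N:
f = 2Ω sin φ = 2 × 7.29×10⁻⁵ × sin 78° = 1.43×10⁻⁴ s⁻¹
Pressure gradient: |∂P/∂n| = 400 Pa / 122000 m = 3.28×10⁻³ Pa/m
Geostrophic speed: V_g = |∂P/∂n|/(fρ) = 3.28×10⁻³/(1.43×10⁻⁴ × 1.21) = 19.0 m/s
Around a low, centrifugal force acts outward with Coriolis, so pressure-gradient force balances both:
(1/ρ)|∂P/∂n| = fV + V²/R  →  V² + fR·V − fR·V_g = 0
With fR = 1.43×10⁻⁴ × 200×10³ m = 28.5 m/s:
V = [−fR + √((fR)² + 4 fR V_g)]/2 = [−28.5 + √(28.5² + 4×28.5×19)]/2 = 13 m/s
Subgeostrophic (V < V_g = 19 m/s), as expected around a low.

13 m/s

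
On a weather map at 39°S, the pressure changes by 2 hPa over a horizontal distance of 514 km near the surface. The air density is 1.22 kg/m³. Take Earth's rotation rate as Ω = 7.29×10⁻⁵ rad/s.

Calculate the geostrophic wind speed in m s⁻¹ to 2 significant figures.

Coriolis parameter at 39°S:
f = 2Ω sin φ = 2 × 7.29×10⁻⁵ × sin 39° = 9.18×10⁻⁵ s⁻¹
Pressure gradient: |∂P/∂n| = 200 Pa / 514000 m = 3.89×10⁻⁴ Pa/m
Geostrophic balance (pressure-gradient force = Coriolis force):
V_g = (1/(fρ)) |∂P/∂n| = 3.89×10⁻⁴ / (9.18×10⁻⁵ × 1.22) = 3.48 m/s

3.5 m s⁻¹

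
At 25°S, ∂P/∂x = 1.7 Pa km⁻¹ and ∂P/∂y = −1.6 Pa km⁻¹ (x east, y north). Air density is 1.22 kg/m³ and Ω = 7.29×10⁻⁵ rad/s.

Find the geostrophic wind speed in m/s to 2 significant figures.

31 m/s

Coriolis parameter at 25°S:
f = 2Ω sin φ = 2 × 7.29×10⁻⁵ × sin 25° = 6.16×10⁻⁵ s⁻¹
In the Southern Hemisphere f is negative: f = −6.16×10⁻⁵ s⁻¹.
Component geostrophic relations (x east, y north):
u_g = −(1/(fρ)) ∂P/∂y,  v_g = (1/(fρ)) ∂P/∂x
u_g = −(−1.6×10⁻³)/(−6.16×10⁻⁵ × 1.22) = −21.3 m/s;  v_g = (1.7×10⁻³)/(−6.16×10⁻⁵ × 1.22) = −22.6 m/s
|V_g| = √(u_g² + v_g²) = 31.1 m/s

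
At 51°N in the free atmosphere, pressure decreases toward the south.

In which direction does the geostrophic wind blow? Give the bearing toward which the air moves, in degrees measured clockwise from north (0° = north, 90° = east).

The pressure-gradient force points toward the south (bearing 180°).
Geostrophic balance: in the Northern Hemisphere the Coriolis force deflects motion to the right, so the geostrophic wind blows 90° to the right of the pressure-gradient force (low pressure on the left).
Rotating 180° by 90° clockwise gives 270° — the wind blows toward the west.

270°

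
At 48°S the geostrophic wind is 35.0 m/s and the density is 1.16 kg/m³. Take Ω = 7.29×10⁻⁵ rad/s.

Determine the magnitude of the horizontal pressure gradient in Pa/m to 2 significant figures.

Coriolis parameter at 48°S:
f = 2Ω sin φ = 2 × 7.29×10⁻⁵ × sin 48° = 1.08×10⁻⁴ s⁻¹
Geostrophic balance rearranged: |∂P/∂n| = f ρ V_g
|∂P/∂n| = 1.08×10⁻⁴ × 1.16 × 35.0 = 4.40×10⁻³ Pa/m

4.4×10⁻³ Pa/m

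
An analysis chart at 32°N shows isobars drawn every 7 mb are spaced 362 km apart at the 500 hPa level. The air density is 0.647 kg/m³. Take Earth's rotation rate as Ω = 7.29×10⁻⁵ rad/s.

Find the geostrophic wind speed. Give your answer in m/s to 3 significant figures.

Coriolis parameter at 32°N:
f = 2Ω sin φ = 2 × 7.29×10⁻⁵ × sin 32° = 7.73×10⁻⁵ s⁻¹
Pressure gradient: |∂P/∂n| = 700 Pa / 362000 m = 1.93×10⁻³ Pa/m
Geostrophic balance (pressure-gradient force = Coriolis force):
V_g = (1/(fρ)) |∂P/∂n| = 1.93×10⁻³ / (7.73×10⁻⁵ × 0.647) = 38.7 m/s

38.7 m/s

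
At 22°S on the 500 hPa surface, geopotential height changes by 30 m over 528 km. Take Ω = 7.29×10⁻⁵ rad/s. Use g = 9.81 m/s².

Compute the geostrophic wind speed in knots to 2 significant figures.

Coriolis parameter at 22°S:
f = 2Ω sin φ = 2 × 7.29×10⁻⁵ × sin 22° = 5.46×10⁻⁵ s⁻¹
Height gradient: |∂Z/∂n| = 30 m / 528000 m = 5.68×10⁻⁵
On a pressure surface, geostrophic balance gives V_g = (g/f)|∂Z/∂n|:
V_g = 9.81 × 5.68×10⁻⁵ / 5.46×10⁻⁵ = 10.2 m/s
Converting: 10.2 m/s × 1.944 = 20 knots

20 knots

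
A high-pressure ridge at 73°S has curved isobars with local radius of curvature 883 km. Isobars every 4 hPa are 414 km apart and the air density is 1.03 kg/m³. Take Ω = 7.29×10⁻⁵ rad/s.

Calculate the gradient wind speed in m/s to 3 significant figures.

Coriolis parameter at 73°S:
f = 2Ω sin φ = 2 × 7.29×10⁻⁵ × sin 73° = 1.39×10⁻⁴ s⁻¹
Pressure gradient: |∂P/∂n| = 400 Pa / 414000 m = 9.66×10⁻⁴ Pa/m
Geostrophic speed: V_g = |∂P/∂n|/(fρ) = 9.66×10⁻⁴/(1.39×10⁻⁴ × 1.03) = 6.73 m/s
Around a high, pressure-gradient force acts outward with centrifugal, so Coriolis balances both:
fV = (1/ρ)|∂P/∂n| + V²/R  →  V² − fR·V + fR·V_g = 0
With fR = 1.39×10⁻⁴ × 883×10³ m = 123 m/s:
V = [fR − √((fR)² − 4 fR V_g)]/2 = [123 − √(123² − 4×123×6.73)]/2 = 7.14 m/s
Supergeostrophic (V > V_g = 6.73 m/s), as expected around a high.

7.14 m/s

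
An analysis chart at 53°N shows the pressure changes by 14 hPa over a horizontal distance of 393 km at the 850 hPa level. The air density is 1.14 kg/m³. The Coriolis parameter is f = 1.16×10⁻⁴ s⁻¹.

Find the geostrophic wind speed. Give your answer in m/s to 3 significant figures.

26.9 m/s

Pressure gradient: |∂P/∂n| = 1400 Pa / 393000 m = 3.56×10⁻³ Pa/m
Geostrophic balance (pressure-gradient force = Coriolis force):
V_g = (1/(fρ)) |∂P/∂n| = 3.56×10⁻³ / (1.16×10⁻⁴ × 1.14) = 26.9 m/s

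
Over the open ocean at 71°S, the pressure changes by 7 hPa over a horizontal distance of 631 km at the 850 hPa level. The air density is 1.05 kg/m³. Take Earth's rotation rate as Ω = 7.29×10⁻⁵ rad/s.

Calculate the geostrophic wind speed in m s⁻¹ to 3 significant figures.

Coriolis parameter at 71°S:
f = 2Ω sin φ = 2 × 7.29×10⁻⁵ × sin 71° = 1.38×10⁻⁴ s⁻¹
Pressure gradient: |∂P/∂n| = 700 Pa / 631000 m = 1.11×10⁻³ Pa/m
Geostrophic balance (pressure-gradient force = Coriolis force):
V_g = (1/(fρ)) |∂P/∂n| = 1.11×10⁻³ / (1.38×10⁻⁴ × 1.05) = 7.66 m/s

7.66 m s⁻¹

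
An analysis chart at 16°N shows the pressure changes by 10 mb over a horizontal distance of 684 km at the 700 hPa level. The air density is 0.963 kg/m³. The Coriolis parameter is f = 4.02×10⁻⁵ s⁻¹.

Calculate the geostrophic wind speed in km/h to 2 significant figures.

140 km/h

Pressure gradient: |∂P/∂n| = 1000 Pa / 684000 m = 1.46×10⁻³ Pa/m
Geostrophic balance (pressure-gradient force = Coriolis force):
V_g = (1/(fρ)) |∂P/∂n| = 1.46×10⁻³ / (4.02×10⁻⁵ × 0.963) = 37.8 m/s
Converting: 37.8 m/s × 3.6 = 140 km/h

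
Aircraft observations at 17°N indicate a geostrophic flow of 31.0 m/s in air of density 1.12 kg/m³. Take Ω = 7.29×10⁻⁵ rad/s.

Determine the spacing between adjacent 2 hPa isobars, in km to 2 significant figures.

140 km

Coriolis parameter at 17°N:
f = 2Ω sin φ = 2 × 7.29×10⁻⁵ × sin 17° = 4.26×10⁻⁵ s⁻¹
Geostrophic balance rearranged: |∂P/∂n| = f ρ V_g
|∂P/∂n| = 4.26×10⁻⁵ × 1.12 × 31.0 = 1.48×10⁻³ Pa/m
Isobar spacing: Δn = ΔP/|∂P/∂n| = 200 Pa / 1.48×10⁻³ Pa/m = 135132 m ≈ 140 km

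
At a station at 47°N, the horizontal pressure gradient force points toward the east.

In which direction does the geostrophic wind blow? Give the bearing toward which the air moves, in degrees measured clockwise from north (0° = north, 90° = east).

180°

The pressure-gradient force points toward the east (bearing 090°).
Geostrophic balance: in the Northern Hemisphere the Coriolis force deflects motion to the right, so the geostrophic wind blows 90° to the right of the pressure-gradient force (low pressure on the left).
Rotating 090° by 90° clockwise gives 180° — the wind blows toward the south.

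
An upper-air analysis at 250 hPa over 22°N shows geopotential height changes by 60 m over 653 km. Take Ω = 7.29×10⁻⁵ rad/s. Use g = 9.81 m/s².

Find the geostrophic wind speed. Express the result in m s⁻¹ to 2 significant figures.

17 m s⁻¹

Coriolis parameter at 22°N:
f = 2Ω sin φ = 2 × 7.29×10⁻⁵ × sin 22° = 5.46×10⁻⁵ s⁻¹
Height gradient: |∂Z/∂n| = 60 m / 653000 m = 9.19×10⁻⁵
On a pressure surface, geostrophic balance gives V_g = (g/f)|∂Z/∂n|:
V_g = 9.81 × 9.19×10⁻⁵ / 5.46×10⁻⁵ = 16.5 m/s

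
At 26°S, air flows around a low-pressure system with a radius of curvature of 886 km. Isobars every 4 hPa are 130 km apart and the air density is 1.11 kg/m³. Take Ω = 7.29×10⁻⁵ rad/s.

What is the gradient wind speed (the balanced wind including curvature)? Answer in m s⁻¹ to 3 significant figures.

Coriolis parameter at 26°S:
f = 2Ω sin φ = 2 × 7.29×10⁻⁵ × sin 26° = 6.39×10⁻⁵ s⁻¹
Pressure gradient: |∂P/∂n| = 400 Pa / 130000 m = 3.08×10⁻³ Pa/m
Geostrophic speed: V_g = |∂P/∂n|/(fρ) = 3.08×10⁻³/(6.39×10⁻⁵ × 1.11) = 43.4 m/s
Around a low, centrifugal force acts outward with Coriolis, so pressure-gradient force balances both:
(1/ρ)|∂P/∂n| = fV + V²/R  →  V² + fR·V − fR·V_g = 0
With fR = 6.39×10⁻⁵ × 886×10³ m = 56.6 m/s:
V = [−fR + √((fR)² + 4 fR V_g)]/2 = [−56.6 + √(56.6² + 4×56.6×43.4)]/2 = 28.8 m/s
Subgeostrophic (V < V_g = 43.4 m/s), as expected around a low.

28.8 m s⁻¹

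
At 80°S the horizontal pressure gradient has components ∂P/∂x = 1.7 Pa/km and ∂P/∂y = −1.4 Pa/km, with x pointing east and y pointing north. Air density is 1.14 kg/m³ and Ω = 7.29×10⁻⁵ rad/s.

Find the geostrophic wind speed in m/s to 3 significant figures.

13.5 m/s

Coriolis parameter at 80°S:
f = 2Ω sin φ = 2 × 7.29×10⁻⁵ × sin 80° = 1.44×10⁻⁴ s⁻¹
In the Southern Hemisphere f is negative: f = −1.44×10⁻⁴ s⁻¹.
Component geostrophic relations (x east, y north):
u_g = −(1/(fρ)) ∂P/∂y,  v_g = (1/(fρ)) ∂P/∂x
u_g = −(−1.4×10⁻³)/(−1.44×10⁻⁴ × 1.14) = −8.55 m/s;  v_g = (1.7×10⁻³)/(−1.44×10⁻⁴ × 1.14) = −10.4 m/s
|V_g| = √(u_g² + v_g²) = 13.5 m/s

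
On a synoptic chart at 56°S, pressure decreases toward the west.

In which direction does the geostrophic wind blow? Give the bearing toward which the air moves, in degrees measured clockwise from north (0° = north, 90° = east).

180°

The pressure-gradient force points toward the west (bearing 270°).
Geostrophic balance: in the Southern Hemisphere the Coriolis force deflects motion to the left, so the geostrophic wind blows 90° to the left of the pressure-gradient force (low pressure on the right).
Rotating 270° by 90° counterclockwise gives 180° — the wind blows toward the south.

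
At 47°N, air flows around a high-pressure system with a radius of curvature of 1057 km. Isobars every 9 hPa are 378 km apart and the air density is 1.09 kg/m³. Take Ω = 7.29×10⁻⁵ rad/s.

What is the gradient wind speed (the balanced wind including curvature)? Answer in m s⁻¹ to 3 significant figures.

26.9 m s⁻¹

Coriolis parameter at 47°N:
f = 2Ω sin φ = 2 × 7.29×10⁻⁵ × sin 47° = 1.07×10⁻⁴ s⁻¹
Pressure gradient: |∂P/∂n| = 900 Pa / 378000 m = 2.38×10⁻³ Pa/m
Geostrophic speed: V_g = |∂P/∂n|/(fρ) = 2.38×10⁻³/(1.07×10⁻⁴ × 1.09) = 20.5 m/s
Around a high, pressure-gradient force acts outward with centrifugal, so Coriolis balances both:
fV = (1/ρ)|∂P/∂n| + V²/R  →  V² − fR·V + fR·V_g = 0
With fR = 1.07×10⁻⁴ × 1057×10³ m = 113 m/s:
V = [fR − √((fR)² − 4 fR V_g)]/2 = [113 − √(113² − 4×113×20.5)]/2 = 26.9 m/s
Supergeostrophic (V > V_g = 20.5 m/s), as expected around a high.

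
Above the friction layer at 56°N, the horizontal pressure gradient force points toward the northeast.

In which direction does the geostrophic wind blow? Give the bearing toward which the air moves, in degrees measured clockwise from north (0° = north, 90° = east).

135°

The pressure-gradient force points toward the northeast (bearing 045°).
Geostrophic balance: in the Northern Hemisphere the Coriolis force deflects motion to the right, so the geostrophic wind blows 90° to the right of the pressure-gradient force (low pressure on the left).
Rotating 045° by 90° clockwise gives 135° — the wind blows toward the southeast.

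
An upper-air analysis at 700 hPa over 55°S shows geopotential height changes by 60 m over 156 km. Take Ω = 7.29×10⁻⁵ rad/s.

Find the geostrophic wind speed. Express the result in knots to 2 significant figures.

Coriolis parameter at 55°S:
f = 2Ω sin φ = 2 × 7.29×10⁻⁵ × sin 55° = 1.19×10⁻⁴ s⁻¹
Height gradient: |∂Z/∂n| = 60 m / 156000 m = 3.85×10⁻⁴
On a pressure surface, geostrophic balance gives V_g = (g/f)|∂Z/∂n|:
V_g = 9.81 × 3.85×10⁻⁴ / 1.19×10⁻⁴ = 31.6 m/s
Converting: 31.6 m/s × 1.944 = 61 knots

61 knots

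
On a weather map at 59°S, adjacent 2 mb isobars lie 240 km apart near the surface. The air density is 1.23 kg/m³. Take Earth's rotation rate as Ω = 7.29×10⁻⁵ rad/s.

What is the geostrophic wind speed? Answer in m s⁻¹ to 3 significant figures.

5.42 m s⁻¹

Coriolis parameter at 59°S:
f = 2Ω sin φ = 2 × 7.29×10⁻⁵ × sin 59° = 1.25×10⁻⁴ s⁻¹
Pressure gradient: |∂P/∂n| = 200 Pa / 240000 m = 8.33×10⁻⁴ Pa/m
Geostrophic balance (pressure-gradient force = Coriolis force):
V_g = (1/(fρ)) |∂P/∂n| = 8.33×10⁻⁴ / (1.25×10⁻⁴ × 1.23) = 5.42 m/s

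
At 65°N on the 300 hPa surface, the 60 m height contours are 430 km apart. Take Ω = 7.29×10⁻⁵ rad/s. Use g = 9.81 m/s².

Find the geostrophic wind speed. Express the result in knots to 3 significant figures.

Coriolis parameter at 65°N:
f = 2Ω sin φ = 2 × 7.29×10⁻⁵ × sin 65° = 1.32×10⁻⁴ s⁻¹
Height gradient: |∂Z/∂n| = 60 m / 430000 m = 1.40×10⁻⁴
On a pressure surface, geostrophic balance gives V_g = (g/f)|∂Z/∂n|:
V_g = 9.81 × 1.40×10⁻⁴ / 1.32×10⁻⁴ = 10.4 m/s
Converting: 10.4 m/s × 1.944 = 20.1 knots

20.1 knots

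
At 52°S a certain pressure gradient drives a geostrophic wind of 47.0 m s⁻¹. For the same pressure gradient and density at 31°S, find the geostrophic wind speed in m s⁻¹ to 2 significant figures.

72 m s⁻¹

With the same pressure gradient and density, V_g ∝ 1/f ∝ 1/sin φ.
V₂ = V₁ · sin φ₁ / sin φ₂ = 47.0 × sin 52° / sin 31°
V₂ = 47.0 × 0.7880/0.5150 = 72 m s⁻¹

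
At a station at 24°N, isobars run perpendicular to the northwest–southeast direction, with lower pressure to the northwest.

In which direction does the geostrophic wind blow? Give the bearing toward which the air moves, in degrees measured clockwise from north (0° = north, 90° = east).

The pressure-gradient force points toward the northwest (bearing 315°).
Geostrophic balance: in the Northern Hemisphere the Coriolis force deflects motion to the right, so the geostrophic wind blows 90° to the right of the pressure-gradient force (low pressure on the left).
Rotating 315° by 90° clockwise gives 045° — the wind blows toward the northeast.

045°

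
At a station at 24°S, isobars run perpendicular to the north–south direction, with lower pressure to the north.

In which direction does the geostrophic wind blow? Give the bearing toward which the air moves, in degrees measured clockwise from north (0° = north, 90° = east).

270°

The pressure-gradient force points toward the north (bearing 000°).
Geostrophic balance: in the Southern Hemisphere the Coriolis force deflects motion to the left, so the geostrophic wind blows 90° to the left of the pressure-gradient force (low pressure on the right).
Rotating 000° by 90° counterclockwise gives 270° — the wind blows toward the west.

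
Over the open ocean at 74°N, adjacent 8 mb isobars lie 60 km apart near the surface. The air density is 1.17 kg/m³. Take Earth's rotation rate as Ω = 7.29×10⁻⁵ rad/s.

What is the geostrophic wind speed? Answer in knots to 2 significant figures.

160 knots

Coriolis parameter at 74°N:
f = 2Ω sin φ = 2 × 7.29×10⁻⁵ × sin 74° = 1.40×10⁻⁴ s⁻¹
Pressure gradient: |∂P/∂n| = 800 Pa / 60000 m = 1.33×10⁻² Pa/m
Geostrophic balance (pressure-gradient force = Coriolis force):
V_g = (1/(fρ)) |∂P/∂n| = 1.33×10⁻² / (1.40×10⁻⁴ × 1.17) = 81.3 m/s
Converting: 81.3 m/s × 1.944 = 160 knots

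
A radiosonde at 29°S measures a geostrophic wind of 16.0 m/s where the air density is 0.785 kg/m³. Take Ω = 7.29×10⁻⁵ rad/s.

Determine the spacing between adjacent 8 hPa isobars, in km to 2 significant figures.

Coriolis parameter at 29°S:
f = 2Ω sin φ = 2 × 7.29×10⁻⁵ × sin 29° = 7.07×10⁻⁵ s⁻¹
Geostrophic balance rearranged: |∂P/∂n| = f ρ V_g
|∂P/∂n| = 7.07×10⁻⁵ × 0.785 × 16.0 = 8.88×10⁻⁴ Pa/m
Isobar spacing: Δn = ΔP/|∂P/∂n| = 800 Pa / 8.88×10⁻⁴ Pa/m = 901097 m ≈ 900 km

900 km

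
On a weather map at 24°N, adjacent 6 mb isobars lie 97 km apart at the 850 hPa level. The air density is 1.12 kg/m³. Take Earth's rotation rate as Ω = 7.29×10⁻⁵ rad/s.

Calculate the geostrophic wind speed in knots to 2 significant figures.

Coriolis parameter at 24°N:
f = 2Ω sin φ = 2 × 7.29×10⁻⁵ × sin 24° = 5.93×10⁻⁵ s⁻¹
Pressure gradient: |∂P/∂n| = 600 Pa / 97000 m = 6.19×10⁻³ Pa/m
Geostrophic balance (pressure-gradient force = Coriolis force):
V_g = (1/(fρ)) |∂P/∂n| = 6.19×10⁻³ / (5.93×10⁻⁵ × 1.12) = 93.1 m/s
Converting: 93.1 m/s × 1.944 = 180 knots

180 knots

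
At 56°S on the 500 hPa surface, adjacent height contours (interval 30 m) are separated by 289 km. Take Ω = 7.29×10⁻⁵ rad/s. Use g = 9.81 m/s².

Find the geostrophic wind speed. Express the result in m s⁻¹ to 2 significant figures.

8.4 m s⁻¹

Coriolis parameter at 56°S:
f = 2Ω sin φ = 2 × 7.29×10⁻⁵ × sin 56° = 1.21×10⁻⁴ s⁻¹
Height gradient: |∂Z/∂n| = 30 m / 289000 m = 1.04×10⁻⁴
On a pressure surface, geostrophic balance gives V_g = (g/f)|∂Z/∂n|:
V_g = 9.81 × 1.04×10⁻⁴ / 1.21×10⁻⁴ = 8.42 m/s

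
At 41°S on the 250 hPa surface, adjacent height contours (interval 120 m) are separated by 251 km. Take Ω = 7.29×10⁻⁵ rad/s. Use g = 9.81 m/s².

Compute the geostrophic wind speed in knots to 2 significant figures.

95 knots

Coriolis parameter at 41°S:
f = 2Ω sin φ = 2 × 7.29×10⁻⁵ × sin 41° = 9.57×10⁻⁵ s⁻¹
Height gradient: |∂Z/∂n| = 120 m / 251000 m = 4.78×10⁻⁴
On a pressure surface, geostrophic balance gives V_g = (g/f)|∂Z/∂n|:
V_g = 9.81 × 4.78×10⁻⁴ / 9.57×10⁻⁵ = 49.0 m/s
Converting: 49.0 m/s × 1.944 = 95 knots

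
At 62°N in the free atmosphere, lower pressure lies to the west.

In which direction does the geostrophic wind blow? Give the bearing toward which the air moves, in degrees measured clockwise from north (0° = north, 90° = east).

000°

The pressure-gradient force points toward the west (bearing 270°).
Geostrophic balance: in the Northern Hemisphere the Coriolis force deflects motion to the right, so the geostrophic wind blows 90° to the right of the pressure-gradient force (low pressure on the left).
Rotating 270° by 90° clockwise gives 000° — the wind blows toward the north.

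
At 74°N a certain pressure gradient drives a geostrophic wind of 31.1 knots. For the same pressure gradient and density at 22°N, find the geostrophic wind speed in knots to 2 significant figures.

80 knots

With the same pressure gradient and density, V_g ∝ 1/f ∝ 1/sin φ.
V₂ = V₁ · sin φ₁ / sin φ₂ = 31.1 × sin 74° / sin 22°
V₂ = 31.1 × 0.9613/0.3746 = 80 knots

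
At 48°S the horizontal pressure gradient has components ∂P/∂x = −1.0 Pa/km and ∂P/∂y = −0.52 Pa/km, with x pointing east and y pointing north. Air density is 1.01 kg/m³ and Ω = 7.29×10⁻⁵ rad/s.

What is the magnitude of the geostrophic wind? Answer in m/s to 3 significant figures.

Coriolis parameter at 48°S:
f = 2Ω sin φ = 2 × 7.29×10⁻⁵ × sin 48° = 1.08×10⁻⁴ s⁻¹
In the Southern Hemisphere f is negative: f = −1.08×10⁻⁴ s⁻¹.
Component geostrophic relations (x east, y north):
u_g = −(1/(fρ)) ∂P/∂y,  v_g = (1/(fρ)) ∂P/∂x
u_g = −(−0.52×10⁻³)/(−1.08×10⁻⁴ × 1.01) = −4.75 m/s;  v_g = (−1.0×10⁻³)/(−1.08×10⁻⁴ × 1.01) = 9.14 m/s
|V_g| = √(u_g² + v_g²) = 10.3 m/s

10.3 m/s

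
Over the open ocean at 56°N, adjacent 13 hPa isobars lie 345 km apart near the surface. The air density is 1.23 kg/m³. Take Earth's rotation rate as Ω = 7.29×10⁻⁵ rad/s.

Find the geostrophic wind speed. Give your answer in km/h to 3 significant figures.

91.2 km/h

Coriolis parameter at 56°N:
f = 2Ω sin φ = 2 × 7.29×10⁻⁵ × sin 56° = 1.21×10⁻⁴ s⁻¹
Pressure gradient: |∂P/∂n| = 1300 Pa / 345000 m = 3.77×10⁻³ Pa/m
Geostrophic balance (pressure-gradient force = Coriolis force):
V_g = (1/(fρ)) |∂P/∂n| = 3.77×10⁻³ / (1.21×10⁻⁴ × 1.23) = 25.3 m/s
Converting: 25.3 m/s × 3.6 = 91.2 km/h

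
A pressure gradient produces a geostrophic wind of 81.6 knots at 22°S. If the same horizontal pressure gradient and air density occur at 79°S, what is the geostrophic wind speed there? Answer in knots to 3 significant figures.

With the same pressure gradient and density, V_g ∝ 1/f ∝ 1/sin φ.
V₂ = V₁ · sin φ₁ / sin φ₂ = 81.6 × sin 22° / sin 79°
V₂ = 81.6 × 0.3746/0.9816 = 31.1 knots

31.1 knots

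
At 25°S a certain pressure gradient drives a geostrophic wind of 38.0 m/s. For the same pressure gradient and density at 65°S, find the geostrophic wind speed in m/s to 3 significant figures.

17.7 m/s

With the same pressure gradient and density, V_g ∝ 1/f ∝ 1/sin φ.
V₂ = V₁ · sin φ₁ / sin φ₂ = 38.0 × sin 25° / sin 65°
V₂ = 38.0 × 0.4226/0.9063 = 17.7 m/s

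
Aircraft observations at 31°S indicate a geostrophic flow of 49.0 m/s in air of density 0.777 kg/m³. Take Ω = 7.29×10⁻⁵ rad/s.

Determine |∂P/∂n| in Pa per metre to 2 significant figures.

2.9×10⁻³ Pa/m

Coriolis parameter at 31°S:
f = 2Ω sin φ = 2 × 7.29×10⁻⁵ × sin 31° = 7.51×10⁻⁵ s⁻¹
Geostrophic balance rearranged: |∂P/∂n| = f ρ V_g
|∂P/∂n| = 7.51×10⁻⁵ × 0.777 × 49.0 = 2.86×10⁻³ Pa/m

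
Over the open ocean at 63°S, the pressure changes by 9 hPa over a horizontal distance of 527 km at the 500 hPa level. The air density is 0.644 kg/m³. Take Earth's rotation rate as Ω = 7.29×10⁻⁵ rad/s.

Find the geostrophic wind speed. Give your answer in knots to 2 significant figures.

40 knots

Coriolis parameter at 63°S:
f = 2Ω sin φ = 2 × 7.29×10⁻⁵ × sin 63° = 1.30×10⁻⁴ s⁻¹
Pressure gradient: |∂P/∂n| = 900 Pa / 527000 m = 1.71×10⁻³ Pa/m
Geostrophic balance (pressure-gradient force = Coriolis force):
V_g = (1/(fρ)) |∂P/∂n| = 1.71×10⁻³ / (1.30×10⁻⁴ × 0.644) = 20.4 m/s
Converting: 20.4 m/s × 1.944 = 40 knots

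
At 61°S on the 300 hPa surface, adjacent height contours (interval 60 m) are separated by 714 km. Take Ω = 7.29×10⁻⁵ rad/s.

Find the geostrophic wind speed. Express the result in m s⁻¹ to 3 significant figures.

Coriolis parameter at 61°S:
f = 2Ω sin φ = 2 × 7.29×10⁻⁵ × sin 61° = 1.28×10⁻⁴ s⁻¹
Height gradient: |∂Z/∂n| = 60 m / 714000 m = 8.40×10⁻⁵
On a pressure surface, geostrophic balance gives V_g = (g/f)|∂Z/∂n|:
V_g = 9.81 × 8.40×10⁻⁵ / 1.28×10⁻⁴ = 6.46 m/s

6.46 m s⁻¹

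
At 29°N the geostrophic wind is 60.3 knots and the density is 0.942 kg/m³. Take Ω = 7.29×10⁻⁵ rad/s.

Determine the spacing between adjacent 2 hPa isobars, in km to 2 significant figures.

97 km

Coriolis parameter at 29°N:
f = 2Ω sin φ = 2 × 7.29×10⁻⁵ × sin 29° = 7.07×10⁻⁵ s⁻¹
Wind speed in SI: 60.3 knots = 31.0 m/s
Geostrophic balance rearranged: |∂P/∂n| = f ρ V_g
|∂P/∂n| = 7.07×10⁻⁵ × 0.942 × 31.0 = 2.07×10⁻³ Pa/m
Isobar spacing: Δn = ΔP/|∂P/∂n| = 200 Pa / 2.07×10⁻³ Pa/m = 96827 m ≈ 97 km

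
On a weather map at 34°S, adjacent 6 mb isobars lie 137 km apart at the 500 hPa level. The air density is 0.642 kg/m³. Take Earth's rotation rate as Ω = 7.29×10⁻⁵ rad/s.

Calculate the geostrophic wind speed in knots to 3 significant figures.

Coriolis parameter at 34°S:
f = 2Ω sin φ = 2 × 7.29×10⁻⁵ × sin 34° = 8.15×10⁻⁵ s⁻¹
Pressure gradient: |∂P/∂n| = 600 Pa / 137000 m = 4.38×10⁻³ Pa/m
Geostrophic balance (pressure-gradient force = Coriolis force):
V_g = (1/(fρ)) |∂P/∂n| = 4.38×10⁻³ / (8.15×10⁻⁵ × 0.642) = 83.7 m/s
Converting: 83.7 m/s × 1.944 = 163 knots

163 knots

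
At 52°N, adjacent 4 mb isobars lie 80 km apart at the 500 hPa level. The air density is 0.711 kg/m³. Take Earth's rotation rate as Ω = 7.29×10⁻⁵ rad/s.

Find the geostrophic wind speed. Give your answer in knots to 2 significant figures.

Coriolis parameter at 52°N:
f = 2Ω sin φ = 2 × 7.29×10⁻⁵ × sin 52° = 1.15×10⁻⁴ s⁻¹
Pressure gradient: |∂P/∂n| = 400 Pa / 80000 m = 5.00×10⁻³ Pa/m
Geostrophic balance (pressure-gradient force = Coriolis force):
V_g = (1/(fρ)) |∂P/∂n| = 5.00×10⁻³ / (1.15×10⁻⁴ × 0.711) = 61.2 m/s
Converting: 61.2 m/s × 1.944 = 120 knots

120 knots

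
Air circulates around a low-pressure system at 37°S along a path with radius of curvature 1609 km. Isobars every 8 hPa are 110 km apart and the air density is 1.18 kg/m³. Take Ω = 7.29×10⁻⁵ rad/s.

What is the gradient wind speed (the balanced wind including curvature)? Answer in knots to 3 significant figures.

100 knots

Coriolis parameter at 37°S:
f = 2Ω sin φ = 2 × 7.29×10⁻⁵ × sin 37° = 8.77×10⁻⁵ s⁻¹
Pressure gradient: |∂P/∂n| = 800 Pa / 110000 m = 7.27×10⁻³ Pa/m
Geostrophic speed: V_g = |∂P/∂n|/(fρ) = 7.27×10⁻³/(8.77×10⁻⁵ × 1.18) = 70.2 m/s
Around a low, centrifugal force acts outward with Coriolis, so pressure-gradient force balances both:
(1/ρ)|∂P/∂n| = fV + V²/R  →  V² + fR·V − fR·V_g = 0
With fR = 8.77×10⁻⁵ × 1609×10³ m = 141 m/s:
V = [−fR + √((fR)² + 4 fR V_g)]/2 = [−141 + √(141² + 4×141×70.2)]/2 = 51.5 m/s
Subgeostrophic (V < V_g = 70.2 m/s), as expected around a low.
Converting: 51.5 m/s × 1.944 = 100 knots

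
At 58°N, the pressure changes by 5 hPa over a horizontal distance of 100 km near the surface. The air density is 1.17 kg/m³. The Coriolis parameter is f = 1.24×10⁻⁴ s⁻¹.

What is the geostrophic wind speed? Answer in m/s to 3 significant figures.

34.5 m/s

Pressure gradient: |∂P/∂n| = 500 Pa / 100000 m = 5.00×10⁻³ Pa/m
Geostrophic balance (pressure-gradient force = Coriolis force):
V_g = (1/(fρ)) |∂P/∂n| = 5.00×10⁻³ / (1.24×10⁻⁴ × 1.17) = 34.5 m/s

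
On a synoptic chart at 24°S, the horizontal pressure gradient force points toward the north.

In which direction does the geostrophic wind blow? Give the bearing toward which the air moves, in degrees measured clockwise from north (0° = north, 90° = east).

270°

The pressure-gradient force points toward the north (bearing 000°).
Geostrophic balance: in the Southern Hemisphere the Coriolis force deflects motion to the left, so the geostrophic wind blows 90° to the left of the pressure-gradient force (low pressure on the right).
Rotating 000° by 90° counterclockwise gives 270° — the wind blows toward the west.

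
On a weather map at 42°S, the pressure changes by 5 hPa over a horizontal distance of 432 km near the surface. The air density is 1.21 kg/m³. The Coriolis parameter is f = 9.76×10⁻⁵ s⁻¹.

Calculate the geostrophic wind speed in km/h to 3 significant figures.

35.3 km/h

Pressure gradient: |∂P/∂n| = 500 Pa / 432000 m = 1.16×10⁻³ Pa/m
Geostrophic balance (pressure-gradient force = Coriolis force):
V_g = (1/(fρ)) |∂P/∂n| = 1.16×10⁻³ / (9.76×10⁻⁵ × 1.21) = 9.80 m/s
Converting: 9.80 m/s × 3.6 = 35.3 km/h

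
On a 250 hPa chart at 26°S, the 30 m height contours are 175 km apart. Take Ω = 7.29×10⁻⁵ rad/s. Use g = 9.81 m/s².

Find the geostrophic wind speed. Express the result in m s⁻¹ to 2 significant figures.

26 m s⁻¹

Coriolis parameter at 26°S:
f = 2Ω sin φ = 2 × 7.29×10⁻⁵ × sin 26° = 6.39×10⁻⁵ s⁻¹
Height gradient: |∂Z/∂n| = 30 m / 175000 m = 1.71×10⁻⁴
On a pressure surface, geostrophic balance gives V_g = (g/f)|∂Z/∂n|:
V_g = 9.81 × 1.71×10⁻⁴ / 6.39×10⁻⁵ = 26.3 m/s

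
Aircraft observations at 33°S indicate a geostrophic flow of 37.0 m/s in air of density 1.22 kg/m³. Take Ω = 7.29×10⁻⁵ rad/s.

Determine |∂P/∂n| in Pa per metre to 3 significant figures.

3.58×10⁻³ Pa/m

Coriolis parameter at 33°S:
f = 2Ω sin φ = 2 × 7.29×10⁻⁵ × sin 33° = 7.94×10⁻⁵ s⁻¹
Geostrophic balance rearranged: |∂P/∂n| = f ρ V_g
|∂P/∂n| = 7.94×10⁻⁵ × 1.22 × 37.0 = 3.58×10⁻³ Pa/m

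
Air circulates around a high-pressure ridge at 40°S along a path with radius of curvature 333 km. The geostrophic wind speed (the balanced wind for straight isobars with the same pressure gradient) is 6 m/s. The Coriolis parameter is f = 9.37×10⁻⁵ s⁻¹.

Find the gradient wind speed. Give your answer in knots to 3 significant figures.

Around a high, pressure-gradient force acts outward with centrifugal, so Coriolis balances both:
fV = (1/ρ)|∂P/∂n| + V²/R  →  V² − fR·V + fR·V_g = 0
With fR = 9.37×10⁻⁵ × 333×10³ m = 31.2 m/s:
V = [fR − √((fR)² − 4 fR V_g)]/2 = [31.2 − √(31.2² − 4×31.2×6)]/2 = 8.11 m/s
Supergeostrophic (V > V_g = 6 m/s), as expected around a high.
Converting: 8.11 m/s × 1.944 = 15.8 knots

15.8 knots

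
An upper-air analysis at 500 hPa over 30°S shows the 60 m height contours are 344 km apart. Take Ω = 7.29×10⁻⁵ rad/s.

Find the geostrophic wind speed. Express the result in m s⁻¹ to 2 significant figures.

Coriolis parameter at 30°S:
f = 2Ω sin φ = 2 × 7.29×10⁻⁵ × sin 30° = 7.29×10⁻⁵ s⁻¹
Height gradient: |∂Z/∂n| = 60 m / 344000 m = 1.74×10⁻⁴
On a pressure surface, geostrophic balance gives V_g = (g/f)|∂Z/∂n|:
V_g = 9.81 × 1.74×10⁻⁴ / 7.29×10⁻⁵ = 23.5 m/s

23 m s⁻¹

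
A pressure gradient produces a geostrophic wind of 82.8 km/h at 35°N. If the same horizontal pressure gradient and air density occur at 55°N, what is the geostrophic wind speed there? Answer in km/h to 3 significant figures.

58.0 km/h

With the same pressure gradient and density, V_g ∝ 1/f ∝ 1/sin φ.
V₂ = V₁ · sin φ₁ / sin φ₂ = 82.8 × sin 35° / sin 55°
V₂ = 82.8 × 0.5736/0.8192 = 58.0 km/h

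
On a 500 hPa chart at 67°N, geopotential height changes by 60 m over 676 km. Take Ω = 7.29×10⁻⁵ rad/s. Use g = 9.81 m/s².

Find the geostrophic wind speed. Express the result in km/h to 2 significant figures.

23 km/h

Coriolis parameter at 67°N:
f = 2Ω sin φ = 2 × 7.29×10⁻⁵ × sin 67° = 1.34×10⁻⁴ s⁻¹
Height gradient: |∂Z/∂n| = 60 m / 676000 m = 8.88×10⁻⁵
On a pressure surface, geostrophic balance gives V_g = (g/f)|∂Z/∂n|:
V_g = 9.81 × 8.88×10⁻⁵ / 1.34×10⁻⁴ = 6.49 m/s
Converting: 6.49 m/s × 3.6 = 23 km/h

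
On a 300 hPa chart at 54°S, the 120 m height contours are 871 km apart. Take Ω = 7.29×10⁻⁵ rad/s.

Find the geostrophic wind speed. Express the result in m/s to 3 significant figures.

Coriolis parameter at 54°S:
f = 2Ω sin φ = 2 × 7.29×10⁻⁵ × sin 54° = 1.18×10⁻⁴ s⁻¹
Height gradient: |∂Z/∂n| = 120 m / 871000 m = 1.38×10⁻⁴
On a pressure surface, geostrophic balance gives V_g = (g/f)|∂Z/∂n|:
V_g = 9.81 × 1.38×10⁻⁴ / 1.18×10⁻⁴ = 11.5 m/s

11.5 m/s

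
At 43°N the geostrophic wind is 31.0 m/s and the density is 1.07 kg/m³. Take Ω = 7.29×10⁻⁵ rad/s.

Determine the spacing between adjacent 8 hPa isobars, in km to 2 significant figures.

240 km

Coriolis parameter at 43°N:
f = 2Ω sin φ = 2 × 7.29×10⁻⁵ × sin 43° = 9.94×10⁻⁵ s⁻¹
Geostrophic balance rearranged: |∂P/∂n| = f ρ V_g
|∂P/∂n| = 9.94×10⁻⁵ × 1.07 × 31.0 = 3.30×10⁻³ Pa/m
Isobar spacing: Δn = ΔP/|∂P/∂n| = 800 Pa / 3.30×10⁻³ Pa/m = 242551 m ≈ 240 km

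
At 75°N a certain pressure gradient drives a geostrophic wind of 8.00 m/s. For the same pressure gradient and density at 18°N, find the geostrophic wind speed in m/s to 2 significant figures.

25 m/s

With the same pressure gradient and density, V_g ∝ 1/f ∝ 1/sin φ.
V₂ = V₁ · sin φ₁ / sin φ₂ = 8.00 × sin 75° / sin 18°
V₂ = 8.00 × 0.9659/0.3090 = 25 m/s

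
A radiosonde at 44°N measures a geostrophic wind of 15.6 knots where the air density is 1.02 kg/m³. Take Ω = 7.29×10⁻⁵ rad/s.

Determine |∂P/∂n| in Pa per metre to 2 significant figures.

Coriolis parameter at 44°N:
f = 2Ω sin φ = 2 × 7.29×10⁻⁵ × sin 44° = 1.01×10⁻⁴ s⁻¹
Wind speed in SI: 15.6 knots = 8.03 m/s
Geostrophic balance rearranged: |∂P/∂n| = f ρ V_g
|∂P/∂n| = 1.01×10⁻⁴ × 1.02 × 8.03 = 8.29×10⁻⁴ Pa/m

8.3×10⁻⁴ Pa/m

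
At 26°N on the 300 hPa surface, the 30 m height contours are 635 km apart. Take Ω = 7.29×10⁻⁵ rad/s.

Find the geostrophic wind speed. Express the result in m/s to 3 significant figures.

7.25 m/s

Coriolis parameter at 26°N:
f = 2Ω sin φ = 2 × 7.29×10⁻⁵ × sin 26° = 6.39×10⁻⁵ s⁻¹
Height gradient: |∂Z/∂n| = 30 m / 635000 m = 4.72×10⁻⁵
On a pressure surface, geostrophic balance gives V_g = (g/f)|∂Z/∂n|:
V_g = 9.81 × 4.72×10⁻⁵ / 6.39×10⁻⁵ = 7.25 m/s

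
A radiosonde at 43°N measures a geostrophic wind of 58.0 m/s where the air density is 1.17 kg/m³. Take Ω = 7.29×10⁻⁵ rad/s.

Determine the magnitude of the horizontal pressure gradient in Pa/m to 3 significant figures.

Coriolis parameter at 43°N:
f = 2Ω sin φ = 2 × 7.29×10⁻⁵ × sin 43° = 9.94×10⁻⁵ s⁻¹
Geostrophic balance rearranged: |∂P/∂n| = f ρ V_g
|∂P/∂n| = 9.94×10⁻⁵ × 1.17 × 58.0 = 6.75×10⁻³ Pa/m

6.75×10⁻³ Pa/m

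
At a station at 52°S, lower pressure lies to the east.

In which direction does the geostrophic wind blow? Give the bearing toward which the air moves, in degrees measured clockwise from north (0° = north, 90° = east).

The pressure-gradient force points toward the east (bearing 090°).
Geostrophic balance: in the Southern Hemisphere the Coriolis force deflects motion to the left, so the geostrophic wind blows 90° to the left of the pressure-gradient force (low pressure on the right).
Rotating 090° by 90° counterclockwise gives 000° — the wind blows toward the north.

000°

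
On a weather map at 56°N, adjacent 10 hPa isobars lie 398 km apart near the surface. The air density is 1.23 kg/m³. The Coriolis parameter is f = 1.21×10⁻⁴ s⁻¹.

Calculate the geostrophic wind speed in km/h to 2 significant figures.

Pressure gradient: |∂P/∂n| = 1000 Pa / 398000 m = 2.51×10⁻³ Pa/m
Geostrophic balance (pressure-gradient force = Coriolis force):
V_g = (1/(fρ)) |∂P/∂n| = 2.51×10⁻³ / (1.21×10⁻⁴ × 1.23) = 16.9 m/s
Converting: 16.9 m/s × 3.6 = 61 km/h

61 km/h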